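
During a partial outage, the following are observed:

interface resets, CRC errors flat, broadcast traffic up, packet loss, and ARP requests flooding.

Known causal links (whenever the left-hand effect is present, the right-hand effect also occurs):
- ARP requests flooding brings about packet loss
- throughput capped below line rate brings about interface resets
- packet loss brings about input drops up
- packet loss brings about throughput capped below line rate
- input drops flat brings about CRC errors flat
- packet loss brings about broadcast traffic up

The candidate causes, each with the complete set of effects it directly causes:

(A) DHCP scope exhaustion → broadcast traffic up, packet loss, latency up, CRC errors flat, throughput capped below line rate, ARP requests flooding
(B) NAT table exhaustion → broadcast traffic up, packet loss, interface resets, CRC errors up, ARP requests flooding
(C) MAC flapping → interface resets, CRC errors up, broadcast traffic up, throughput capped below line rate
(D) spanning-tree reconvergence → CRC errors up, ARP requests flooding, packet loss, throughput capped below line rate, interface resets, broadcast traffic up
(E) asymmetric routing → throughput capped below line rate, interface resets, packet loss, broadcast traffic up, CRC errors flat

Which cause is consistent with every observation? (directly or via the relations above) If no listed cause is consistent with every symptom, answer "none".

For each candidate, compare predicted effects to what was observed:
(A) DHCP scope exhaustion — accounts for every observation (interface resets through throughput capped below line rate → interface resets)
(B) NAT table exhaustion — interface resets yes; CRC errors flat NO; broadcast traffic up yes; packet loss yes; ARP requests flooding yes
(C) MAC flapping — fails on CRC errors flat, packet loss, ARP requests flooding (predicts CRC errors up, not CRC errors flat)
(D) spanning-tree reconvergence — fails on CRC errors flat (predicts CRC errors up, not CRC errors flat)
(E) asymmetric routing — interface resets yes; CRC errors flat yes; broadcast traffic up yes; packet loss yes; ARP requests flooding NO
Only (A) is consistent with every observation.

A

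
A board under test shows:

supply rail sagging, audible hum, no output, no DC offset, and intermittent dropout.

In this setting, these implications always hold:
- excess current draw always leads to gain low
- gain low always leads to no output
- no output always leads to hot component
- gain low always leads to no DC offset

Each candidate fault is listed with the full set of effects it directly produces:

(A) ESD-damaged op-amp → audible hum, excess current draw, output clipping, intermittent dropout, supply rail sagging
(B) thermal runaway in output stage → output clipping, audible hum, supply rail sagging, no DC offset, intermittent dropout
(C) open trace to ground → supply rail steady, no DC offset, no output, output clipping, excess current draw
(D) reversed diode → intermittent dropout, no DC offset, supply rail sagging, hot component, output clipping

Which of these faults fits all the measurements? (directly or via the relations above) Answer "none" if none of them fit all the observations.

Checking each candidate against the observations:
(A) ESD-damaged op-amp — accounts for every observation (no output through excess current draw → gain low → no output)
(B) thermal runaway in output stage — supply rail sagging match; audible hum match; no output miss; no DC offset match; intermittent dropout match
(C) open trace to ground — supply rail sagging miss; audible hum miss; no output match; no DC offset match; intermittent dropout miss
(D) reversed diode — does not account for audible hum, no output
(A) alone accounts for all the evidence.

A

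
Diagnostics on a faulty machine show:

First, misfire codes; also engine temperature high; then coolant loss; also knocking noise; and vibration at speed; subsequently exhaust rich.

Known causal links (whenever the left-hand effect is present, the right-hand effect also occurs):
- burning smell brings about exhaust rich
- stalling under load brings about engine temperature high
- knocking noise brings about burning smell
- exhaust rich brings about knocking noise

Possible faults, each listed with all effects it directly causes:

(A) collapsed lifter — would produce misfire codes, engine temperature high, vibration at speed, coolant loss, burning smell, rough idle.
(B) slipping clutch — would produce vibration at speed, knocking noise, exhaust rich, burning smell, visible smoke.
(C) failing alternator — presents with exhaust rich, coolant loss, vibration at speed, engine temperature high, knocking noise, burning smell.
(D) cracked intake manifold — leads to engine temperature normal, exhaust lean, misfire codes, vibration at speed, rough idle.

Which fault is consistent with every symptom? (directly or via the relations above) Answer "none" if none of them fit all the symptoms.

A

For each candidate, compare predicted effects to what was observed:
(A) collapsed lifter — misfire codes +; engine temperature high +; coolant loss +; knocking noise + (via burning smell → exhaust rich → knocking noise); vibration at speed +; exhaust rich + (via burning smell → exhaust rich)
(B) slipping clutch — misfire codes -; engine temperature high -; coolant loss -; knocking noise +; vibration at speed +; exhaust rich +
(C) failing alternator — does not account for misfire codes
(D) cracked intake manifold — misfire codes +; engine temperature high -; coolant loss -; knocking noise -; vibration at speed +; exhaust rich -
(A) is the only candidate with no mismatches.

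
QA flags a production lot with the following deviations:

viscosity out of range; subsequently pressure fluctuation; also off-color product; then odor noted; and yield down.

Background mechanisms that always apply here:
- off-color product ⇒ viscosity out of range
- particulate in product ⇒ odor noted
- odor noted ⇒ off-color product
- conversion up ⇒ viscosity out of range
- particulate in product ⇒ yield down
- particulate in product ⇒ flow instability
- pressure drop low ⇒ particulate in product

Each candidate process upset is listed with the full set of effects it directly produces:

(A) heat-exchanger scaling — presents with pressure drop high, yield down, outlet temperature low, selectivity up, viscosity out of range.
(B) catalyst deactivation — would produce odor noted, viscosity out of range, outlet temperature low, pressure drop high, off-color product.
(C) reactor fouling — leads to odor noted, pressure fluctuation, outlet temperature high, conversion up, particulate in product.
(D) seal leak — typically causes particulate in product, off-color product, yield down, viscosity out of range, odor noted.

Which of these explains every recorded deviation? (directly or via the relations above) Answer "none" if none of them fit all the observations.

C

Per-candidate check:
(A) heat-exchanger scaling — does not account for pressure fluctuation, off-color product, odor noted
(B) catalyst deactivation — does not account for pressure fluctuation, yield down
(C) reactor fouling — viscosity out of range ✓ (through conversion up → viscosity out of range); pressure fluctuation ✓; off-color product ✓ (through odor noted → off-color product); odor noted ✓; yield down ✓ (through particulate in product → yield down)
(D) seal leak — viscosity out of range ✓; pressure fluctuation ✗; off-color product ✓; odor noted ✓; yield down ✓
Only (C) is consistent with every observation.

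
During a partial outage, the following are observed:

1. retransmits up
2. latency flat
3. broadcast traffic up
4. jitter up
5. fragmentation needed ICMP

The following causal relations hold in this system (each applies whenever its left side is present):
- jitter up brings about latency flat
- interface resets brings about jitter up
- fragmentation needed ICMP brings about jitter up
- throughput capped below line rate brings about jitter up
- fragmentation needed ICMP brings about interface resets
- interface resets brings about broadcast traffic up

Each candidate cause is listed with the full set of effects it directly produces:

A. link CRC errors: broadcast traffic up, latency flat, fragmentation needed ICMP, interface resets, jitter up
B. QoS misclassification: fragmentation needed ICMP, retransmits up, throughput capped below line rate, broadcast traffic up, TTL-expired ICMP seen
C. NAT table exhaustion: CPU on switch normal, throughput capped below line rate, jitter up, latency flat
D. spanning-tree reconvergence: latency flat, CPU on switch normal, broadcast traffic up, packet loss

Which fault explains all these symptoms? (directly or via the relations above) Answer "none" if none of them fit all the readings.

For each candidate, compare predicted effects to what was observed:
(A) link CRC errors — does not account for retransmits up
(B) QoS misclassification — retransmits up match; latency flat match (through throughput capped below line rate → jitter up → latency flat); broadcast traffic up match; jitter up match (through throughput capped below line rate → jitter up); fragmentation needed ICMP match
(C) NAT table exhaustion — retransmits up miss; latency flat match; broadcast traffic up miss; jitter up match; fragmentation needed ICMP miss
(D) spanning-tree reconvergence — retransmits up miss; latency flat match; broadcast traffic up match; jitter up miss; fragmentation needed ICMP miss
(B) alone accounts for all the evidence.

B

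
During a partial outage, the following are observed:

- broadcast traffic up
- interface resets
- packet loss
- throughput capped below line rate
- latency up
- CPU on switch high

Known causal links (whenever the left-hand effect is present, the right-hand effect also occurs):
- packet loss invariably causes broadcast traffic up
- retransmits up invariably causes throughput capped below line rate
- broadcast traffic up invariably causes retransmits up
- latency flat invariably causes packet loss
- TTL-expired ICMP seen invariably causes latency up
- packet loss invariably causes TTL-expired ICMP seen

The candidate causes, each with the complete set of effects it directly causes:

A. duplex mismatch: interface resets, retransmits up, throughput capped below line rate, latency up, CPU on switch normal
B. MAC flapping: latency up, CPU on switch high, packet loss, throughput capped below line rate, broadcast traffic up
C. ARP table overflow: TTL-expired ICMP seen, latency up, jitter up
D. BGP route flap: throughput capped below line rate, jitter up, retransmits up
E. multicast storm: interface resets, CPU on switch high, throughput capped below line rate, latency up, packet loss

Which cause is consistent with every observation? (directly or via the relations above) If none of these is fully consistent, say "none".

E

For each candidate, compare predicted effects to what was observed:
(A) duplex mismatch — broadcast traffic up miss; interface resets match; packet loss miss; throughput capped below line rate match; latency up match; CPU on switch high miss
(B) MAC flapping — broadcast traffic up match; interface resets miss; packet loss match; throughput capped below line rate match; latency up match; CPU on switch high match
(C) ARP table overflow — broadcast traffic up miss; interface resets miss; packet loss miss; throughput capped below line rate miss; latency up match; CPU on switch high miss
(D) BGP route flap — does not account for broadcast traffic up, interface resets, packet loss, latency up, CPU on switch high
(E) multicast storm — accounts for every observation (broadcast traffic up through packet loss → broadcast traffic up)
(E) alone accounts for all the evidence.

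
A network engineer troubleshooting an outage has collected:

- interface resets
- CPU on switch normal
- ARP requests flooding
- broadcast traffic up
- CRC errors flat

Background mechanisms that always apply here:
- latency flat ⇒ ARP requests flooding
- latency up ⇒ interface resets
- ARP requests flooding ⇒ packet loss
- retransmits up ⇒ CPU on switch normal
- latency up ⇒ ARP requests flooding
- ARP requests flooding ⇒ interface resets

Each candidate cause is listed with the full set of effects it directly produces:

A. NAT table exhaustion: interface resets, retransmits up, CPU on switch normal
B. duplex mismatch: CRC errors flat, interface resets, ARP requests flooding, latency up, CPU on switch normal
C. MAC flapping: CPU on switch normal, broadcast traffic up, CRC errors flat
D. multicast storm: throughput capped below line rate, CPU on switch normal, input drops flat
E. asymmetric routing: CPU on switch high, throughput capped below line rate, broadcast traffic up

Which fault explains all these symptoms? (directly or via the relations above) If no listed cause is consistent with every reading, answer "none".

Checking each candidate against the observations:
(A) NAT table exhaustion — interface resets yes; CPU on switch normal yes; ARP requests flooding NO; broadcast traffic up NO; CRC errors flat NO
(B) duplex mismatch — interface resets yes; CPU on switch normal yes; ARP requests flooding yes; broadcast traffic up NO; CRC errors flat yes
(C) MAC flapping — interface resets NO; CPU on switch normal yes; ARP requests flooding NO; broadcast traffic up yes; CRC errors flat yes
(D) multicast storm — does not account for interface resets, ARP requests flooding, broadcast traffic up, CRC errors flat
(E) asymmetric routing — interface resets NO; CPU on switch normal NO; ARP requests flooding NO; broadcast traffic up yes; CRC errors flat NO
None of the listed candidates fits everything.

none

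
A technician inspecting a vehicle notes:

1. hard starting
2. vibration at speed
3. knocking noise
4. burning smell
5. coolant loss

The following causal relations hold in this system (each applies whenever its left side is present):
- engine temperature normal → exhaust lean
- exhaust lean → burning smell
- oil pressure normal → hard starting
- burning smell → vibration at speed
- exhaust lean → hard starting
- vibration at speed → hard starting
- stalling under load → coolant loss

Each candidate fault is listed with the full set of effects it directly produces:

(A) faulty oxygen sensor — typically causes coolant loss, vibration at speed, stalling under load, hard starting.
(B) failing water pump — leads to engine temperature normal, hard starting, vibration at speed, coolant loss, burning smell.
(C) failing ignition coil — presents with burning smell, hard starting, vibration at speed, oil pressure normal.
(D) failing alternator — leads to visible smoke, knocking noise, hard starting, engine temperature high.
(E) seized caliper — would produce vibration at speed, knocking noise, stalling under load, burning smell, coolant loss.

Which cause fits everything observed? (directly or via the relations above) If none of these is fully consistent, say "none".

Testing each hypothesis:
(A) faulty oxygen sensor — hard starting ✓; vibration at speed ✓; knocking noise ✗; burning smell ✗; coolant loss ✓
(B) failing water pump — does not account for knocking noise
(C) failing ignition coil — hard starting ✓; vibration at speed ✓; knocking noise ✗; burning smell ✓; coolant loss ✗
(D) failing alternator — hard starting ✓; vibration at speed ✗; knocking noise ✓; burning smell ✗; coolant loss ✗
(E) seized caliper — hard starting ✓ (by vibration at speed → hard starting); vibration at speed ✓; knocking noise ✓; burning smell ✓; coolant loss ✓
Only (E) is consistent with every observation.

E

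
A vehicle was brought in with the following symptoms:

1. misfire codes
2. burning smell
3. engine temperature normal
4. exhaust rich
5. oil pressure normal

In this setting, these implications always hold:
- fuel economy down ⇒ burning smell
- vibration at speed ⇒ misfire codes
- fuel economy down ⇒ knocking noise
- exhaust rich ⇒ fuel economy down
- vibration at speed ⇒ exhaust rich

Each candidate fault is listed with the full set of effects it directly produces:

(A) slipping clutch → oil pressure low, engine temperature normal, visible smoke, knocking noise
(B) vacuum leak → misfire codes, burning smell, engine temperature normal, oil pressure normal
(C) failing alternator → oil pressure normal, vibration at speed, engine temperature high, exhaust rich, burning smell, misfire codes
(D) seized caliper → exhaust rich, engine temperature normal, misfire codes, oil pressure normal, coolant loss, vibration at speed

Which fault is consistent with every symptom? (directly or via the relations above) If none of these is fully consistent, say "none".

For each candidate, compare predicted effects to what was observed:
(A) slipping clutch — misfire codes ✗; burning smell ✗; engine temperature normal ✓; exhaust rich ✗; oil pressure normal ✗
(B) vacuum leak — misfire codes ✓; burning smell ✓; engine temperature normal ✓; exhaust rich ✗; oil pressure normal ✓
(C) failing alternator — misfire codes ✓; burning smell ✓; engine temperature normal ✗; exhaust rich ✓; oil pressure normal ✓
(D) seized caliper — misfire codes ✓; burning smell ✓ (via exhaust rich → fuel economy down → burning smell); engine temperature normal ✓; exhaust rich ✓; oil pressure normal ✓
(D) is the only candidate with no mismatches.

D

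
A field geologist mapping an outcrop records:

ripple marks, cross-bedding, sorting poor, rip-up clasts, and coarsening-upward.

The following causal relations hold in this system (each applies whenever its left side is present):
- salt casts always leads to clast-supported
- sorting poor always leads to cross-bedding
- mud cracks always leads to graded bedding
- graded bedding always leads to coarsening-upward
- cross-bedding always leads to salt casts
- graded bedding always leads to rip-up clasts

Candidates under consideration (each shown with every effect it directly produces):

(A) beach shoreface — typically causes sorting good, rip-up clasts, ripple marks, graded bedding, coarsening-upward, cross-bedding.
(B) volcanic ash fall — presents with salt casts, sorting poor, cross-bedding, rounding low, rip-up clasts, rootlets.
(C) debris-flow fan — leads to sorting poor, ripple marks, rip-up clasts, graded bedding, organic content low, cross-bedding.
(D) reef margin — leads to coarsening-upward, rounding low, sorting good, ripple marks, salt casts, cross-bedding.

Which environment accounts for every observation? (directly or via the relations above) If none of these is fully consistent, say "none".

C

Per-candidate check:
(A) beach shoreface — ripple marks match; cross-bedding match; sorting poor miss; rip-up clasts match; coarsening-upward match
(B) volcanic ash fall — ripple marks miss; cross-bedding match; sorting poor match; rip-up clasts match; coarsening-upward miss
(C) debris-flow fan — accounts for every observation (coarsening-upward through graded bedding → coarsening-upward)
(D) reef margin — fails on sorting poor, rip-up clasts (predicts sorting good, not sorting poor)
(C) alone accounts for all the evidence.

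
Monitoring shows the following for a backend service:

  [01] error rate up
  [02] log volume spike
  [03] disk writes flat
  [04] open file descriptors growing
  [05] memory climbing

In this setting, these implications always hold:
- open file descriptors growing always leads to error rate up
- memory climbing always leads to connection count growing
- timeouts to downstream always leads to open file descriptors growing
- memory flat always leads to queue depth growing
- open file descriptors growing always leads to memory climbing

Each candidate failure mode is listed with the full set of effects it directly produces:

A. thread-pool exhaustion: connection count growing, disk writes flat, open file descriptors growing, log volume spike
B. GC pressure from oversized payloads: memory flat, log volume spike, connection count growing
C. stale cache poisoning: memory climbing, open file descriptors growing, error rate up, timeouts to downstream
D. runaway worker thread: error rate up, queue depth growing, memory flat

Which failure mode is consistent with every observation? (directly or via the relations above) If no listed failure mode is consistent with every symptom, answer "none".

For each candidate, compare predicted effects to what was observed:
(A) thread-pool exhaustion — error rate up match (through open file descriptors growing → error rate up); log volume spike match; disk writes flat match; open file descriptors growing match; memory climbing match (through open file descriptors growing → memory climbing)
(B) GC pressure from oversized payloads — error rate up miss; log volume spike match; disk writes flat miss; open file descriptors growing miss; memory climbing miss
(C) stale cache poisoning — error rate up match; log volume spike miss; disk writes flat miss; open file descriptors growing match; memory climbing match
(D) runaway worker thread — error rate up match; log volume spike miss; disk writes flat miss; open file descriptors growing miss; memory climbing miss
(A) alone accounts for all the evidence.

A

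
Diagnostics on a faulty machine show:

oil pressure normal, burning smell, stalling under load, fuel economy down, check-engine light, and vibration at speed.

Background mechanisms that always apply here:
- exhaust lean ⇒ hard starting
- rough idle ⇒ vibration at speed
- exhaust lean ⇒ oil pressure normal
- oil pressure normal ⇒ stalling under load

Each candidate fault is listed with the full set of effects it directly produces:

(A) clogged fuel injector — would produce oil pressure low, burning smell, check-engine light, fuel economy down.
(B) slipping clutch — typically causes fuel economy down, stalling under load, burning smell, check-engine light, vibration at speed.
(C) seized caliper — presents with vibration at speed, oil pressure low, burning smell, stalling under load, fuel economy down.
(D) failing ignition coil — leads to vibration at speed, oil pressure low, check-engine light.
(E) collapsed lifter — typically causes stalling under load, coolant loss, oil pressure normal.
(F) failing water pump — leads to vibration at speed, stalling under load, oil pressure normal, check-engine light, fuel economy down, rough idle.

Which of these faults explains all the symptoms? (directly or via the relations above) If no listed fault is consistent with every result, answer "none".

none

Testing each hypothesis:
(A) clogged fuel injector — fails on oil pressure normal, stalling under load, vibration at speed (predicts oil pressure low, not oil pressure normal)
(B) slipping clutch — oil pressure normal -; burning smell +; stalling under load +; fuel economy down +; check-engine light +; vibration at speed +
(C) seized caliper — oil pressure normal -; burning smell +; stalling under load +; fuel economy down +; check-engine light -; vibration at speed +
(D) failing ignition coil — fails on oil pressure normal, burning smell, stalling under load, fuel economy down (predicts oil pressure low, not oil pressure normal)
(E) collapsed lifter — oil pressure normal +; burning smell -; stalling under load +; fuel economy down -; check-engine light -; vibration at speed -
(F) failing water pump — does not account for burning smell
Every candidate fails on at least one observation.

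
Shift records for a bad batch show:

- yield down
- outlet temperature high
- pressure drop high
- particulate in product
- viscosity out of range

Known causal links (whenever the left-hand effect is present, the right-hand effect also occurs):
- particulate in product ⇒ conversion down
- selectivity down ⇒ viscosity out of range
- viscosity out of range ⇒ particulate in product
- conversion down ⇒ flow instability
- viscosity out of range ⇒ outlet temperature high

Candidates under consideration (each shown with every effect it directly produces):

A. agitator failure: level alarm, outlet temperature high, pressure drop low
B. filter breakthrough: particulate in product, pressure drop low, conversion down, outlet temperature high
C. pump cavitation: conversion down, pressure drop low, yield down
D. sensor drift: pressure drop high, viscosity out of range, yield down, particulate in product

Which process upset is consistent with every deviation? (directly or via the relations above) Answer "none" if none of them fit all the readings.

For each candidate, compare predicted effects to what was observed:
(A) agitator failure — fails on yield down, pressure drop high, particulate in product, viscosity out of range (predicts pressure drop low, not pressure drop high)
(B) filter breakthrough — yield down NO; outlet temperature high yes; pressure drop high NO; particulate in product yes; viscosity out of range NO
(C) pump cavitation — fails on outlet temperature high, pressure drop high, particulate in product, viscosity out of range (predicts pressure drop low, not pressure drop high)
(D) sensor drift — yield down yes; outlet temperature high yes (through viscosity out of range → outlet temperature high); pressure drop high yes; particulate in product yes; viscosity out of range yes
(D) alone accounts for all the evidence.

D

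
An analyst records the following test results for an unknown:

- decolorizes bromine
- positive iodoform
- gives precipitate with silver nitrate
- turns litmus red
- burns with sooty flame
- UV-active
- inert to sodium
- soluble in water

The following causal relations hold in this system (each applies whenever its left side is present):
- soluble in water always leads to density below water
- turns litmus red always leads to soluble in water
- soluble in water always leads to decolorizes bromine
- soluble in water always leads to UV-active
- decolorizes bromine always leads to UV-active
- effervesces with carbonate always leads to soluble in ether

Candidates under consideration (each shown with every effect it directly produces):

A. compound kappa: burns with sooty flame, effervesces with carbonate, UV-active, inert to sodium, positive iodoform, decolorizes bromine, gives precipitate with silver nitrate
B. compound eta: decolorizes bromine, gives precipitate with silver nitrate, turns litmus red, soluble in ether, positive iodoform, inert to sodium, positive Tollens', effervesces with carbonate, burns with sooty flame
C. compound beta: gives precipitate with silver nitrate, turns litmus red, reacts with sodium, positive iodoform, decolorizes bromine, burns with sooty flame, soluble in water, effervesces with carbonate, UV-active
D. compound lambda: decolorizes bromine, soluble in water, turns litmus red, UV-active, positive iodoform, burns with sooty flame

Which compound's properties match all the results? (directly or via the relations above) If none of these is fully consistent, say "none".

Checking each candidate against the observations:
(A) compound kappa — decolorizes bromine match; positive iodoform match; gives precipitate with silver nitrate match; turns litmus red miss; burns with sooty flame match; UV-active match; inert to sodium match; soluble in water miss
(B) compound eta — decolorizes bromine match; positive iodoform match; gives precipitate with silver nitrate match; turns litmus red match; burns with sooty flame match; UV-active match (via decolorizes bromine → UV-active); inert to sodium match; soluble in water match (via turns litmus red → soluble in water)
(C) compound beta — fails on inert to sodium (predicts reacts with sodium, not inert to sodium)
(D) compound lambda — decolorizes bromine match; positive iodoform match; gives precipitate with silver nitrate miss; turns litmus red match; burns with sooty flame match; UV-active match; inert to sodium miss; soluble in water match
(B) alone accounts for all the evidence.

B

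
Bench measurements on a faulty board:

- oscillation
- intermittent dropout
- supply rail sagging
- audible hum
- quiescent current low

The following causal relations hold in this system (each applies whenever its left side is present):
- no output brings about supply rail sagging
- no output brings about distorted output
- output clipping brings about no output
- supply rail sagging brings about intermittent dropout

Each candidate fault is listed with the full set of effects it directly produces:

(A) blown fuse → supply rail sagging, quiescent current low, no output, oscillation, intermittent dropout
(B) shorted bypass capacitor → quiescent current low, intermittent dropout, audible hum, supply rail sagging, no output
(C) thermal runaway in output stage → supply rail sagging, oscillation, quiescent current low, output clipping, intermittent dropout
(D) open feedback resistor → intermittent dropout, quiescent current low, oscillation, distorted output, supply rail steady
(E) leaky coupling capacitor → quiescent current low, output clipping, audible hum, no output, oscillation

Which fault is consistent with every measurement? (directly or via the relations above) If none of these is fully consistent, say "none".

Checking each candidate against the observations:
(A) blown fuse — does not account for audible hum
(B) shorted bypass capacitor — oscillation -; intermittent dropout +; supply rail sagging +; audible hum +; quiescent current low +
(C) thermal runaway in output stage — does not account for audible hum
(D) open feedback resistor — oscillation +; intermittent dropout +; supply rail sagging -; audible hum -; quiescent current low +
(E) leaky coupling capacitor — accounts for every observation (intermittent dropout via no output → supply rail sagging → intermittent dropout)
(E) is the only candidate with no mismatches.

E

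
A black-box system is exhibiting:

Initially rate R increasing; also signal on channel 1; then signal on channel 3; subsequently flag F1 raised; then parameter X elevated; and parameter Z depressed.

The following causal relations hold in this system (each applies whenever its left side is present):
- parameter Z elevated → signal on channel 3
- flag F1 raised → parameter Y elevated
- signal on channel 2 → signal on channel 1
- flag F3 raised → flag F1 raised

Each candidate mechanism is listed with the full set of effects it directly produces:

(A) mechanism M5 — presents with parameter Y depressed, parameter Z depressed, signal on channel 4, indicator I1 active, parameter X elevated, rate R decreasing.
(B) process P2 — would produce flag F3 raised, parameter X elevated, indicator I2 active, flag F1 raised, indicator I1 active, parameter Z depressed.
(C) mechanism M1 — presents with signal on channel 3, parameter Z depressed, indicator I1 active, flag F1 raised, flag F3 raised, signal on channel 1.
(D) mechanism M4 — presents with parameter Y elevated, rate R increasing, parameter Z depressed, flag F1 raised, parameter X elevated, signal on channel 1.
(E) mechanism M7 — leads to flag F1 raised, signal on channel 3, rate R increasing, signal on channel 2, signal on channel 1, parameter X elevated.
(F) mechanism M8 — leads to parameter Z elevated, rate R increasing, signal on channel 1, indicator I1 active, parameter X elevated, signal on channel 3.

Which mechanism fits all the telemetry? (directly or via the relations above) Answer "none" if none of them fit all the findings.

Per-candidate check:
(A) mechanism M5 — rate R increasing miss; signal on channel 1 miss; signal on channel 3 miss; flag F1 raised miss; parameter X elevated match; parameter Z depressed match
(B) process P2 — rate R increasing miss; signal on channel 1 miss; signal on channel 3 miss; flag F1 raised match; parameter X elevated match; parameter Z depressed match
(C) mechanism M1 — does not account for rate R increasing, parameter X elevated
(D) mechanism M4 — rate R increasing match; signal on channel 1 match; signal on channel 3 miss; flag F1 raised match; parameter X elevated match; parameter Z depressed match
(E) mechanism M7 — does not account for parameter Z depressed
(F) mechanism M8 — rate R increasing match; signal on channel 1 match; signal on channel 3 match; flag F1 raised miss; parameter X elevated match; parameter Z depressed miss
No candidate is consistent with all observations.

none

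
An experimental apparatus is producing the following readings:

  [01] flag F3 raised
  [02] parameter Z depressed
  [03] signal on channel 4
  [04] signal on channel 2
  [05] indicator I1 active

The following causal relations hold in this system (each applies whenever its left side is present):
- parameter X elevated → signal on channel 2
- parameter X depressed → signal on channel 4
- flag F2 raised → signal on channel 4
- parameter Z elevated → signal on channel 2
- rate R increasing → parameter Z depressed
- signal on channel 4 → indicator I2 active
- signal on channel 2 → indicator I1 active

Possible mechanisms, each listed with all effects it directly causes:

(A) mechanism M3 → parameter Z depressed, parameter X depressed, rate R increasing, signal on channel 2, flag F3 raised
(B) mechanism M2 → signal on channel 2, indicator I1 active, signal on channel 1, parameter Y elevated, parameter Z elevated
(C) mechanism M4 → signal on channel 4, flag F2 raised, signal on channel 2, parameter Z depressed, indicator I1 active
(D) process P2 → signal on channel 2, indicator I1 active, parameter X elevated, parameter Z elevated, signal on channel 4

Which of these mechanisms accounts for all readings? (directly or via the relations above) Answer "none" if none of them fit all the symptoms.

A

Per-candidate check:
(A) mechanism M3 — flag F3 raised match; parameter Z depressed match; signal on channel 4 match (by parameter X depressed → signal on channel 4); signal on channel 2 match; indicator I1 active match (by signal on channel 2 → indicator I1 active)
(B) mechanism M2 — fails on flag F3 raised, parameter Z depressed, signal on channel 4 (predicts parameter Z elevated, not parameter Z depressed)
(C) mechanism M4 — does not account for flag F3 raised
(D) process P2 — fails on flag F3 raised, parameter Z depressed (predicts parameter Z elevated, not parameter Z depressed)
(A) alone accounts for all the evidence.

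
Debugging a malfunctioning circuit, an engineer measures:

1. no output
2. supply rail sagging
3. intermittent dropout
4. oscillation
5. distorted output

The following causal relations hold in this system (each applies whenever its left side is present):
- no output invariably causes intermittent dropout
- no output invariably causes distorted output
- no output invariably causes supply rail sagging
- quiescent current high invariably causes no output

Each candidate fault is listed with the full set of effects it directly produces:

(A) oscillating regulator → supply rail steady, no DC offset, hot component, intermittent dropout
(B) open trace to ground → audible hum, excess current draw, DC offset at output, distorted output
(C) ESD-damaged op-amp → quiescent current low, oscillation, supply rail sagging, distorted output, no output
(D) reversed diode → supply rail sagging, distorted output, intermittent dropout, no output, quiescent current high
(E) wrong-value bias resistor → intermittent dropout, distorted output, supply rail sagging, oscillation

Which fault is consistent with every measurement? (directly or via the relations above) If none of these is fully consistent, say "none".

C

For each candidate, compare predicted effects to what was observed:
(A) oscillating regulator — fails on no output, supply rail sagging, oscillation, distorted output (predicts supply rail steady, not supply rail sagging)
(B) open trace to ground — does not account for no output, supply rail sagging, intermittent dropout, oscillation
(C) ESD-damaged op-amp — no output yes; supply rail sagging yes; intermittent dropout yes (through no output → intermittent dropout); oscillation yes; distorted output yes
(D) reversed diode — no output yes; supply rail sagging yes; intermittent dropout yes; oscillation NO; distorted output yes
(E) wrong-value bias resistor — no output NO; supply rail sagging yes; intermittent dropout yes; oscillation yes; distorted output yes
(C) alone accounts for all the evidence.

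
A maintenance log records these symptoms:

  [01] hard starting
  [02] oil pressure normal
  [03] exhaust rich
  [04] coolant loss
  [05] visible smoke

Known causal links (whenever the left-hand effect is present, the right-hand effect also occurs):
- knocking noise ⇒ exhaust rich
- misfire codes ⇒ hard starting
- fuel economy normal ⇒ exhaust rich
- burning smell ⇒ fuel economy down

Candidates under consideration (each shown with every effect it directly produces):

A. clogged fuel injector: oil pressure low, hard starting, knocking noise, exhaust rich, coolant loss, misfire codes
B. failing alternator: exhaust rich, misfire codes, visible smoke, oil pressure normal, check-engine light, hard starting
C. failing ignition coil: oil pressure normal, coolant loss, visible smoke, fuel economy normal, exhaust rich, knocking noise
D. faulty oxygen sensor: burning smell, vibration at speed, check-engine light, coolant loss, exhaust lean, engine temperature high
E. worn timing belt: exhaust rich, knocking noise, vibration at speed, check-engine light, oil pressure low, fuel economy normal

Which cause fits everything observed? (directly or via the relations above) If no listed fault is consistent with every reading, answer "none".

For each candidate, compare predicted effects to what was observed:
(A) clogged fuel injector — hard starting yes; oil pressure normal NO; exhaust rich yes; coolant loss yes; visible smoke NO
(B) failing alternator — hard starting yes; oil pressure normal yes; exhaust rich yes; coolant loss NO; visible smoke yes
(C) failing ignition coil — hard starting NO; oil pressure normal yes; exhaust rich yes; coolant loss yes; visible smoke yes
(D) faulty oxygen sensor — fails on hard starting, oil pressure normal, exhaust rich, visible smoke (predicts exhaust lean, not exhaust rich)
(E) worn timing belt — hard starting NO; oil pressure normal NO; exhaust rich yes; coolant loss NO; visible smoke NO
Every candidate fails on at least one observation.

none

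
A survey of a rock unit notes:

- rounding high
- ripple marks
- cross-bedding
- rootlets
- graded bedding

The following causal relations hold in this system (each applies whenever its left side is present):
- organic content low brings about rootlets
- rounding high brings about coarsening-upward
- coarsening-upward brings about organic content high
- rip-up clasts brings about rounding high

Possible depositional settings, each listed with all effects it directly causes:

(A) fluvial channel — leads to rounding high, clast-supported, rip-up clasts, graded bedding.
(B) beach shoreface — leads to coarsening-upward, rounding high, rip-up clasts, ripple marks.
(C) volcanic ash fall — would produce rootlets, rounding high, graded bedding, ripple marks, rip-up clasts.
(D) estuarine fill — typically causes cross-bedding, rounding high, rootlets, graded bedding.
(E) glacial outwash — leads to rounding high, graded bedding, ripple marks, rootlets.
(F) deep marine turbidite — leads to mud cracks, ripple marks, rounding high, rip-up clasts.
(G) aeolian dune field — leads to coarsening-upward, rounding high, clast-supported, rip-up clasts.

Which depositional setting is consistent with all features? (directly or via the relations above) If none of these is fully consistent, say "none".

Testing each hypothesis:
(A) fluvial channel — rounding high ✓; ripple marks ✗; cross-bedding ✗; rootlets ✗; graded bedding ✓
(B) beach shoreface — rounding high ✓; ripple marks ✓; cross-bedding ✗; rootlets ✗; graded bedding ✗
(C) volcanic ash fall — does not account for cross-bedding
(D) estuarine fill — does not account for ripple marks
(E) glacial outwash — does not account for cross-bedding
(F) deep marine turbidite — does not account for cross-bedding, rootlets, graded bedding
(G) aeolian dune field — does not account for ripple marks, cross-bedding, rootlets, graded bedding
Every candidate fails on at least one observation.

none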